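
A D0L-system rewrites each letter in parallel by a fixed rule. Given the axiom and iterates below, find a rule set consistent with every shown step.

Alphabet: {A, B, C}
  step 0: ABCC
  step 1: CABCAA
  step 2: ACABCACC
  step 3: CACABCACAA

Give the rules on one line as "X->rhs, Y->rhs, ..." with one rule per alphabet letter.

  step 2 ⇒ step 3: ACABCACC ⇒ C·A·C·ABC·A·C·A·A
    A ↦ C
    B ↦ ABC
    C ↦ A

A->C, B->ABC, C->A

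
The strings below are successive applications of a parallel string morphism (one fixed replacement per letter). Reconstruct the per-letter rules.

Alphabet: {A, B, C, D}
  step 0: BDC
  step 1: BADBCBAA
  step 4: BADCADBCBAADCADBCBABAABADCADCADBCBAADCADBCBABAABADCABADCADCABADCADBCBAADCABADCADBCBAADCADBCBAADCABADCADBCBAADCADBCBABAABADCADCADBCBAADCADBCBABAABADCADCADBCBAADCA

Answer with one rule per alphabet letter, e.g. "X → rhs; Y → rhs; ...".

  step 0 ⇒ step 1: BDC ⇒ BA·DBC·BAA
    B ↦ BA
    C ↦ BAA
    D ↦ DBC
    A ↦ DCA  (constrained at step 1)

A->DCA, B->BA, C->BAA, D->DBC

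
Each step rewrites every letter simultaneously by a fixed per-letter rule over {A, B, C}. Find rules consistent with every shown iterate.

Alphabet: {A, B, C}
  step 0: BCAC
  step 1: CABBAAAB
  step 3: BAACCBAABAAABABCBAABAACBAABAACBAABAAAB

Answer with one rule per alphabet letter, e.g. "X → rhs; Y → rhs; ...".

  step 0 ⇒ step 1: BCAC ⇒ C·AB·BAA·AB
    A ↦ BAA
    B ↦ C
    C ↦ AB

A->BAA, B->C, C->AB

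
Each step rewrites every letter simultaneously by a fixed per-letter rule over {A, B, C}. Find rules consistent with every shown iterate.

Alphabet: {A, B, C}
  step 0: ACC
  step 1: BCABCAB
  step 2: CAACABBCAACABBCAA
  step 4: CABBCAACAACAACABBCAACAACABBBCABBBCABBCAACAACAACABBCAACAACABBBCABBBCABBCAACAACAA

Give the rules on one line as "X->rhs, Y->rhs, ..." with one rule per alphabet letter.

  step 1 ⇒ step 2: BCABCAB ⇒ CAA·CAB·B·CAA·CAB·B·CAA
    A ↦ B
    B ↦ CAA
    C ↦ CAB

A->B, B->CAA, C->CAB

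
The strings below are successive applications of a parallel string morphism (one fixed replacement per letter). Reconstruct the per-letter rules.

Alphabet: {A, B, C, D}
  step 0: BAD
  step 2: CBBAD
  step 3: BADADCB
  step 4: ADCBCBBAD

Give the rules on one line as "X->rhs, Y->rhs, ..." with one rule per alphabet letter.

A->C, B->AD, C->B, D->B

  step 3 ⇒ step 4: BADADCB ⇒ AD·C·B·C·B·B·AD
    A ↦ C
    B ↦ AD
    C ↦ B
    D ↦ B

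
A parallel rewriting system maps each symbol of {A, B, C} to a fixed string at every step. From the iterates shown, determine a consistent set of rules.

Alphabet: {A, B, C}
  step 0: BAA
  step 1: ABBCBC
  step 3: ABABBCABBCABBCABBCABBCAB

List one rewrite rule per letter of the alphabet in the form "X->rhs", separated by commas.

A->BC, B->AB, C->AB

  step 0 ⇒ step 1: BAA ⇒ AB·BC·BC
    A ↦ BC
    B ↦ AB
    C ↦ AB  (constrained at step 1)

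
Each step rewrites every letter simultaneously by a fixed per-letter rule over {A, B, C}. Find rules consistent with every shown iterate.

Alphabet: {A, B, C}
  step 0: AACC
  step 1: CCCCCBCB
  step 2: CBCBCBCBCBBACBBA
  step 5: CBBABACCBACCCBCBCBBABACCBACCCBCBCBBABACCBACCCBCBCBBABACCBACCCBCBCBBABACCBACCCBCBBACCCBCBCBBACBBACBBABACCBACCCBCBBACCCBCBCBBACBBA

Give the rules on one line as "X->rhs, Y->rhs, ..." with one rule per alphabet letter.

  step 1 ⇒ step 2: CCCCCBCB ⇒ CB·CB·CB·CB·CB·BA·CB·BA
    B ↦ BA
    C ↦ CB
  step 0 ⇒ step 1: AACC ⇒ CC·CC·CB·CB
    A ↦ CC

A->CC, B->BA, C->CB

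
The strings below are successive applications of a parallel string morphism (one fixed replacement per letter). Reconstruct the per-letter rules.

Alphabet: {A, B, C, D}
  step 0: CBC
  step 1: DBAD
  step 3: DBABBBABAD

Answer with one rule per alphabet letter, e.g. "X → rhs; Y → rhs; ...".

  step 0 ⇒ step 1: CBC ⇒ D·BA·D
    B ↦ BA
    C ↦ D
    A ↦ BB  (constrained at step 1)
    D ↦ C  (constrained at step 1)

A->BB, B->BA, C->D, D->C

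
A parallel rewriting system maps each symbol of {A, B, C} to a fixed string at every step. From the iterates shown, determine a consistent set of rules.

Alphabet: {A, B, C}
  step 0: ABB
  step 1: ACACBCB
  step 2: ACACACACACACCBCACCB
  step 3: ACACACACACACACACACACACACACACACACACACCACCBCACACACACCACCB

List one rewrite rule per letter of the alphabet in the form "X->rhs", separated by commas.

A->ACA, B->CB, C->CAC

  step 2 ⇒ step 3: ACACACACACACCBCACCB ⇒ ACA·CAC·ACA·CAC·ACA·CAC·ACA·CAC·ACA·CAC·ACA·CAC·CAC·CB·CAC·ACA·CAC·CAC·CB
    A ↦ ACA
    B ↦ CB
    C ↦ CAC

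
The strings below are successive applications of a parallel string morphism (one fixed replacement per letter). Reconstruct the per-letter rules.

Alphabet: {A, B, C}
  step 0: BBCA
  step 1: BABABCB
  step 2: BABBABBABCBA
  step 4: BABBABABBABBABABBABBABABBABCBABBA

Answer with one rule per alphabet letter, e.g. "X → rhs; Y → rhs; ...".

A->B, B->BA, C->BC

  step 1 ⇒ step 2: BABABCB ⇒ BA·B·BA·B·BA·BC·BA
    A ↦ B
    B ↦ BA
    C ↦ BC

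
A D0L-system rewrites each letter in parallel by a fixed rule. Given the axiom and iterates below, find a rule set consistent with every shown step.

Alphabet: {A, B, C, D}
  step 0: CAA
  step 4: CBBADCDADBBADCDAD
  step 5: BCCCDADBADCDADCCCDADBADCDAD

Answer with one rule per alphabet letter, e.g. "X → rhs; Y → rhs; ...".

A->CD, B->C, C->B, D->AD

  step 4 ⇒ step 5: CBBADCDADBBADCDAD ⇒ B·C·C·CD·AD·B·AD·CD·AD·C·C·CD·AD·B·AD·CD·AD
    A ↦ CD
    B ↦ C
    C ↦ B
    D ↦ AD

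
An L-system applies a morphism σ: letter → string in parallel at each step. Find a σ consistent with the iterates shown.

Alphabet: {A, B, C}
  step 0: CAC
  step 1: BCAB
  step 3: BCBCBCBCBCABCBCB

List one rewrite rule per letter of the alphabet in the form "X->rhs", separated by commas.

  step 0 ⇒ step 1: CAC ⇒ B·CA·B
    A ↦ CA
    C ↦ B
    B ↦ CBC  (constrained at step 1)

A->CA, B->CBC, C->B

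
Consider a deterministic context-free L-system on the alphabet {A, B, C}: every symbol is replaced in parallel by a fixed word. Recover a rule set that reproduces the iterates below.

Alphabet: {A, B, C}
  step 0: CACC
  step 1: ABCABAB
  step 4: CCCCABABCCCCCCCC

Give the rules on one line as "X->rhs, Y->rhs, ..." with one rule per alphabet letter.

  step 0 ⇒ step 1: CACC ⇒ AB·C·AB·AB
    A ↦ C
    C ↦ AB
    B ↦ C  (constrained at step 1)

A->C, B->C, C->AB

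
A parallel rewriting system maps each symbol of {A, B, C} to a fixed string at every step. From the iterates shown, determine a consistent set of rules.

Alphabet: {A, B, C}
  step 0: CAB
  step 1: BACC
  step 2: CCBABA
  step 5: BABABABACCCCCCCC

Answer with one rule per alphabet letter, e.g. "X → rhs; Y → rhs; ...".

A->C, B->C, C->BA

  step 1 ⇒ step 2: BACC ⇒ C·C·BA·BA
    A ↦ C
    B ↦ C
    C ↦ BA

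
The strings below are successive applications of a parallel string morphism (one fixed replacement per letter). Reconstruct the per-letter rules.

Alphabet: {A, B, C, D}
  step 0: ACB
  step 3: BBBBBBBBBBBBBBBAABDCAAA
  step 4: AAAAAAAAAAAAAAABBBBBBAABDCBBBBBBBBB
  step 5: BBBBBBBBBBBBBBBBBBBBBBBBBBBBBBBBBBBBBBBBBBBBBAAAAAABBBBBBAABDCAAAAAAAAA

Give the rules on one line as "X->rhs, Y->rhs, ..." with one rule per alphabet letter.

A->BBB, B->A, C->BDC, D->A

  step 4 ⇒ step 5: AAAAAAAAAAAAAAABBBBBBAABDCBBBBBBBBB ⇒ BBB·BBB·BBB·BBB·BBB·BBB·BBB·BBB·BBB·BBB·BBB·BBB·BBB·BBB·BBB·A·A·A·A·A·A·BBB·BBB·A·A·BDC·A·A·A·A·A·A·A·A·A
    A ↦ BBB
    B ↦ A
    C ↦ BDC
    D ↦ A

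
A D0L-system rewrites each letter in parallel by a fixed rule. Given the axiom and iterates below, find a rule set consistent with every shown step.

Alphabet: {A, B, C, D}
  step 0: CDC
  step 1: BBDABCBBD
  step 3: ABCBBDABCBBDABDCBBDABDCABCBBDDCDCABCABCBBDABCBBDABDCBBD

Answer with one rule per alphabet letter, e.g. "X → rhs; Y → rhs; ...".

A->AB, B->DC, C->BBD, D->ABC

  step 0 ⇒ step 1: CDC ⇒ BBD·ABC·BBD
    C ↦ BBD
    D ↦ ABC
    A ↦ AB  (constrained at step 1)
    B ↦ DC  (constrained at step 1)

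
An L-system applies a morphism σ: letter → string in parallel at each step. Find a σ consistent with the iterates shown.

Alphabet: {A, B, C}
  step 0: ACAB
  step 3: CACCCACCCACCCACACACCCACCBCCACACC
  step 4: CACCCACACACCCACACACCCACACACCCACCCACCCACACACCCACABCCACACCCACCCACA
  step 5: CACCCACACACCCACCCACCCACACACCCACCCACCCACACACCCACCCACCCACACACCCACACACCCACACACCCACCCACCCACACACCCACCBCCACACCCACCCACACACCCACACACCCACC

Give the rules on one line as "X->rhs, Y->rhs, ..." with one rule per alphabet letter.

  step 4 ⇒ step 5: CACCCACACACCCACACACCCACACACCCACCCACCCACACACCCACABCCACACCCACCCACA ⇒ CA·CC·CA·CA·CA·CC·CA·CC·CA·CC·CA·CA·CA·CC·CA·CC·CA·CC·CA·CA·CA·CC·CA·CC·CA·CC·CA·CA·CA·CC·CA·CA·CA·CC·CA·CA·CA·CC·CA·CC·CA·CC·CA·CA·CA·CC·CA·CC·BC·CA·CA·CC·CA·CC·CA·CA·CA·CC·CA·CA·CA·CC·CA·CC
    A ↦ CC
    B ↦ BC
    C ↦ CA

A->CC, B->BC, C->CA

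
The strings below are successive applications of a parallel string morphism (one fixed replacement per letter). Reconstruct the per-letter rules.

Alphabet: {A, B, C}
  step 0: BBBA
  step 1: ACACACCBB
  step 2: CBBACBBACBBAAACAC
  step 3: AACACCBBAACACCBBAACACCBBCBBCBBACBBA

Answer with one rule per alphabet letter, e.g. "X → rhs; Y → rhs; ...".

  step 2 ⇒ step 3: CBBACBBACBBAAACAC ⇒ A·AC·AC·CBB·A·AC·AC·CBB·A·AC·AC·CBB·CBB·CBB·A·CBB·A
    A ↦ CBB
    B ↦ AC
    C ↦ A

A->CBB, B->AC, C->A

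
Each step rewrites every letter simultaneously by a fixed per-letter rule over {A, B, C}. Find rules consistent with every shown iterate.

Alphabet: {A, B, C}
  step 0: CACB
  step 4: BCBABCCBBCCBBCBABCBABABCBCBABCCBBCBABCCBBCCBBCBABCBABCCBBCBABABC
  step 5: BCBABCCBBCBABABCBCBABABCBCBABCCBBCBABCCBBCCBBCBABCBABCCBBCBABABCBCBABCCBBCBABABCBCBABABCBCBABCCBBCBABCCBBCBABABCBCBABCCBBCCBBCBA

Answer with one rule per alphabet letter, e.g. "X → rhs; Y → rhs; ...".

A->CB, B->BC, C->BA

  step 4 ⇒ step 5: BCBABCCBBCCBBCBABCBABABCBCBABCCBBCBABCCBBCCBBCBABCBABCCBBCBABABC ⇒ BC·BA·BC·CB·BC·BA·BA·BC·BC·BA·BA·BC·BC·BA·BC·CB·BC·BA·BC·CB·BC·CB·BC·BA·BC·BA·BC·CB·BC·BA·BA·BC·BC·BA·BC·CB·BC·BA·BA·BC·BC·BA·BA·BC·BC·BA·BC·CB·BC·BA·BC·CB·BC·BA·BA·BC·BC·BA·BC·CB·BC·CB·BC·BA
    A ↦ CB
    B ↦ BC
    C ↦ BA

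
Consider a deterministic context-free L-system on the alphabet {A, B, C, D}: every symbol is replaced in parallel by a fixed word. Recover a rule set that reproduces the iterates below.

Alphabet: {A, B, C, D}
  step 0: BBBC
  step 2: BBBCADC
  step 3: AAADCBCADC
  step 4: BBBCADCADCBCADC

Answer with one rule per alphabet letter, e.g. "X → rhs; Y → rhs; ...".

A->B, B->A, C->DC, D->CA

  step 3 ⇒ step 4: AAADCBCADC ⇒ B·B·B·CA·DC·A·DC·B·CA·DC
    A ↦ B
    B ↦ A
    C ↦ DC
    D ↦ CA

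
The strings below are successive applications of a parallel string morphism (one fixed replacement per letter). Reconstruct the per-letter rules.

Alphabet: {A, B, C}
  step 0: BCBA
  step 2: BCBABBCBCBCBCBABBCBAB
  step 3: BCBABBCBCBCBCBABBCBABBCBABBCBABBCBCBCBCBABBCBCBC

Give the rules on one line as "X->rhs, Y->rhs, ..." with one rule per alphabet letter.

A->BC, B->BC, C->BAB

  step 2 ⇒ step 3: BCBABBCBCBCBCBABBCBAB ⇒ BC·BAB·BC·BC·BC·BC·BAB·BC·BAB·BC·BAB·BC·BAB·BC·BC·BC·BC·BAB·BC·BC·BC
    A ↦ BC
    B ↦ BC
    C ↦ BAB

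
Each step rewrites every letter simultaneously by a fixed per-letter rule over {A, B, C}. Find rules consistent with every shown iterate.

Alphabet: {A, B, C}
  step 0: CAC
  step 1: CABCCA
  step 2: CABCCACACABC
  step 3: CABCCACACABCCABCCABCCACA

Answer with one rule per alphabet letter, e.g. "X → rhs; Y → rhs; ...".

A->BC, B->CA, C->CA

  step 2 ⇒ step 3: CABCCACACABC ⇒ CA·BC·CA·CA·CA·BC·CA·BC·CA·BC·CA·CA
    A ↦ BC
    B ↦ CA
    C ↦ CA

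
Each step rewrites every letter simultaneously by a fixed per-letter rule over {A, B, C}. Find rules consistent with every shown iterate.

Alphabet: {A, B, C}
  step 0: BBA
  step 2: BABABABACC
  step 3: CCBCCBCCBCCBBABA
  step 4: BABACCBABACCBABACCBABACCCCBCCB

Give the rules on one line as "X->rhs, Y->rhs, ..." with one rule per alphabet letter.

  step 3 ⇒ step 4: CCBCCBCCBCCBBABA ⇒ BA·BA·CC·BA·BA·CC·BA·BA·CC·BA·BA·CC·CC·B·CC·B
    A ↦ B
    B ↦ CC
    C ↦ BA

A->B, B->CC, C->BA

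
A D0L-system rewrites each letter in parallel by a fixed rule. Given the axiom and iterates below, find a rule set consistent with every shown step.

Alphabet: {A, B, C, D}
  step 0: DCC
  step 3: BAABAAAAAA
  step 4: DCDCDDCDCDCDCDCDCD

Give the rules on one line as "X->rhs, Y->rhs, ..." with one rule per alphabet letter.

  step 3 ⇒ step 4: BAABAAAAAA ⇒ D·CD·CD·D·CD·CD·CD·CD·CD·CD
    A ↦ CD
    B ↦ D
    C ↦ B  (constrained at step 0)
    D ↦ AA  (constrained at step 0)

A->CD, B->D, C->B, D->AA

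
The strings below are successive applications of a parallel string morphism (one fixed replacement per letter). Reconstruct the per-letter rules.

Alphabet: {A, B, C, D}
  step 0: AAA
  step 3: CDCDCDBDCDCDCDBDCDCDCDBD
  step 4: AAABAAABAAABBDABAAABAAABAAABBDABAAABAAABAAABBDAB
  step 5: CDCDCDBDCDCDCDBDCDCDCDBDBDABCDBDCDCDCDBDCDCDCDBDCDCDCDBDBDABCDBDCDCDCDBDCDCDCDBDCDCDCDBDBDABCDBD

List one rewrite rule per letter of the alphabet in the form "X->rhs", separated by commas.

A->CD, B->BD, C->AA, D->AB

  step 4 ⇒ step 5: AAABAAABAAABBDABAAABAAABAAABBDABAAABAAABAAABBDAB ⇒ CD·CD·CD·BD·CD·CD·CD·BD·CD·CD·CD·BD·BD·AB·CD·BD·CD·CD·CD·BD·CD·CD·CD·BD·CD·CD·CD·BD·BD·AB·CD·BD·CD·CD·CD·BD·CD·CD·CD·BD·CD·CD·CD·BD·BD·AB·CD·BD
    A ↦ CD
    B ↦ BD
    D ↦ AB
  step 3 ⇒ step 4: CDCDCDBDCDCDCDBDCDCDCDBD ⇒ AA·AB·AA·AB·AA·AB·BD·AB·AA·AB·AA·AB·AA·AB·BD·AB·AA·AB·AA·AB·AA·AB·BD·AB
    C ↦ AA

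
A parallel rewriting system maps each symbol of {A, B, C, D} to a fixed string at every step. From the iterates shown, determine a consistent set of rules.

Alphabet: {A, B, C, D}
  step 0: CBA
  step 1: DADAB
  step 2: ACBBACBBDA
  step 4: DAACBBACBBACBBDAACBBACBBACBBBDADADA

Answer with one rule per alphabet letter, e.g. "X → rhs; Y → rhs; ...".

A->B, B->DA, C->DA, D->ACB

  step 1 ⇒ step 2: DADAB ⇒ ACB·B·ACB·B·DA
    A ↦ B
    B ↦ DA
    D ↦ ACB
  step 0 ⇒ step 1: CBA ⇒ DA·DA·B
    C ↦ DA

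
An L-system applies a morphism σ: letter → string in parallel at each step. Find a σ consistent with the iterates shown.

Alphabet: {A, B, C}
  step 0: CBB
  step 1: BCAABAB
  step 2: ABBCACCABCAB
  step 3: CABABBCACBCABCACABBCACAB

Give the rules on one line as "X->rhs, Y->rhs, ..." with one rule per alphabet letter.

  step 2 ⇒ step 3: ABBCACCABCAB ⇒ C·AB·AB·BCA·C·BCA·BCA·C·AB·BCA·C·AB
    A ↦ C
    B ↦ AB
    C ↦ BCA

A->C, B->AB, C->BCA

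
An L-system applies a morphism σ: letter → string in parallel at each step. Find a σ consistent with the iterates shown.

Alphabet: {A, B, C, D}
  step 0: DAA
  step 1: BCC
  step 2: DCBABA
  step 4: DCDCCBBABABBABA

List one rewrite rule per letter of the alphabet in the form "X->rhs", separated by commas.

A->C, B->DC, C->BA, D->B

  step 1 ⇒ step 2: BCC ⇒ DC·BA·BA
    B ↦ DC
    C ↦ BA
  step 0 ⇒ step 1: DAA ⇒ B·C·C
    A ↦ C
  step 0 ⇒ step 1: DAA ⇒ B·C·C
    D ↦ B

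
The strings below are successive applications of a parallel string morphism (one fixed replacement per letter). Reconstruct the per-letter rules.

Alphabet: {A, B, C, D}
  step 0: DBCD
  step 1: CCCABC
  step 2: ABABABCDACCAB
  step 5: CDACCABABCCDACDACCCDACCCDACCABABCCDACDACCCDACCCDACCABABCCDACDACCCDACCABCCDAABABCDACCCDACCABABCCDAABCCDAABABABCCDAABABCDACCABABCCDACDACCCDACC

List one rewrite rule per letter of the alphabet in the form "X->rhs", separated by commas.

A->CDA, B->CC, C->AB, D->C

  step 1 ⇒ step 2: CCCABC ⇒ AB·AB·AB·CDA·CC·AB
    A ↦ CDA
    B ↦ CC
    C ↦ AB
  step 0 ⇒ step 1: DBCD ⇒ C·CC·AB·C
    D ↦ C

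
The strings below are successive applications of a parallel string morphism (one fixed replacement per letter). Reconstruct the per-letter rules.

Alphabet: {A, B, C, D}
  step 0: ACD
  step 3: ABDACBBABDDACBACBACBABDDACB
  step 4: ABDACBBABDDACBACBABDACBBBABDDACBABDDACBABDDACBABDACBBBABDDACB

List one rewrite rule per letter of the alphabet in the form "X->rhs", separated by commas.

A->ABD, B->ACB, C->D, D->B

  step 3 ⇒ step 4: ABDACBBABDDACBACBACBABDDACB ⇒ ABD·ACB·B·ABD·D·ACB·ACB·ABD·ACB·B·B·ABD·D·ACB·ABD·D·ACB·ABD·D·ACB·ABD·ACB·B·B·ABD·D·ACB
    A ↦ ABD
    B ↦ ACB
    C ↦ D
    D ↦ B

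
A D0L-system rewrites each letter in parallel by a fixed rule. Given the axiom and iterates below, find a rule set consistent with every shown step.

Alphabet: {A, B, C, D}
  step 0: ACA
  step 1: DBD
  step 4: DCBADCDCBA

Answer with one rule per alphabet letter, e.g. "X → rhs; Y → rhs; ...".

A->D, B->A, C->B, D->DC

  step 0 ⇒ step 1: ACA ⇒ D·B·D
    A ↦ D
    C ↦ B
    B ↦ A  (constrained at step 1)
    D ↦ DC  (constrained at step 1)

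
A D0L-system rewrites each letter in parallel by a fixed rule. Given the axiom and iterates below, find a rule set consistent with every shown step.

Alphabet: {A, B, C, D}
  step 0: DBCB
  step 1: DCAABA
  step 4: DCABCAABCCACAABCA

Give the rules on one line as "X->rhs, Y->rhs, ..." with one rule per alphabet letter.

A->C, B->A, C->AB, D->DC

  step 0 ⇒ step 1: DBCB ⇒ DC·A·AB·A
    B ↦ A
    C ↦ AB
    D ↦ DC
    A ↦ C  (constrained at step 1)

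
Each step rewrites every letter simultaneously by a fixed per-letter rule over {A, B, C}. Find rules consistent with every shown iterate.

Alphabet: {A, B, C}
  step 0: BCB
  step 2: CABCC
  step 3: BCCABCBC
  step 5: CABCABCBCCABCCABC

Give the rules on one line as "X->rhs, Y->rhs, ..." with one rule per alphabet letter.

  step 2 ⇒ step 3: CABCC ⇒ BC·C·A·BC·BC
    A ↦ C
    B ↦ A
    C ↦ BC

A->C, B->A, C->BC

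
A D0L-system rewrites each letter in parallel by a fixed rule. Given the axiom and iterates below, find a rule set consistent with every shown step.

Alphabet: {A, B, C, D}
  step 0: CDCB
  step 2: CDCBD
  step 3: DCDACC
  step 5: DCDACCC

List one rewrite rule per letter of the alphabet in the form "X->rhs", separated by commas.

  step 2 ⇒ step 3: CDCBD ⇒ D·C·D·AC·C
    B ↦ AC
    C ↦ D
    D ↦ C
    A ↦ B  (constrained at step 3)

A->B, B->AC, C->D, D->C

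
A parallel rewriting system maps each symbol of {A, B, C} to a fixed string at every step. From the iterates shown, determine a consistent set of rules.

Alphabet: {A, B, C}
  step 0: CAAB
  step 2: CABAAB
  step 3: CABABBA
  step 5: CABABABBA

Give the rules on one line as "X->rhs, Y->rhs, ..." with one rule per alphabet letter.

  step 2 ⇒ step 3: CABAAB ⇒ CA·B·A·B·B·A
    A ↦ B
    B ↦ A
    C ↦ CA

A->B, B->A, C->CA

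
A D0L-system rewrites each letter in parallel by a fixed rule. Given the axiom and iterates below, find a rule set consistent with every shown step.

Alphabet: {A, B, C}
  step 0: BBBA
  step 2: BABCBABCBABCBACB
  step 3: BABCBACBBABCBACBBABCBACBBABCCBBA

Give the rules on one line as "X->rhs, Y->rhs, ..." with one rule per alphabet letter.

A->BC, B->BA, C->CB

  step 2 ⇒ step 3: BABCBABCBABCBACB ⇒ BA·BC·BA·CB·BA·BC·BA·CB·BA·BC·BA·CB·BA·BC·CB·BA
    A ↦ BC
    B ↦ BA
    C ↦ CB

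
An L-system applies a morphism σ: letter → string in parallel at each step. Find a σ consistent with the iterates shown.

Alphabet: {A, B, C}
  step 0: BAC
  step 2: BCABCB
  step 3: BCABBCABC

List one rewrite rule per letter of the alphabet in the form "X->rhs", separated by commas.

A->B, B->BC, C->A

  step 2 ⇒ step 3: BCABCB ⇒ BC·A·B·BC·A·BC
    A ↦ B
    B ↦ BC
    C ↦ A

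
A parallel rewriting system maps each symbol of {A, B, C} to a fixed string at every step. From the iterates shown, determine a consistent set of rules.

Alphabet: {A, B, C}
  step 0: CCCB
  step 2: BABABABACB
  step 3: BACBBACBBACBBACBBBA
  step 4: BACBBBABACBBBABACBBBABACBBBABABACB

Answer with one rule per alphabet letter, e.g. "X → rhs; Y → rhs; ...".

  step 3 ⇒ step 4: BACBBACBBACBBACBBBA ⇒ BA·CB·B·BA·BA·CB·B·BA·BA·CB·B·BA·BA·CB·B·BA·BA·BA·CB
    A ↦ CB
    B ↦ BA
    C ↦ B

A->CB, B->BA, C->B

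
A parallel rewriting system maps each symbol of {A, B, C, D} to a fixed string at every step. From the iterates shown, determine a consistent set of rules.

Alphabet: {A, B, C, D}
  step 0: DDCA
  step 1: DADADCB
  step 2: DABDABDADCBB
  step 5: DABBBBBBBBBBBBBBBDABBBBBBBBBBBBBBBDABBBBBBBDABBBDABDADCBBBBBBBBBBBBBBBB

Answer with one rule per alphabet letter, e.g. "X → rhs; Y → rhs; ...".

A->B, B->BB, C->DC, D->DA

  step 1 ⇒ step 2: DADADCB ⇒ DA·B·DA·B·DA·DC·BB
    A ↦ B
    B ↦ BB
    C ↦ DC
    D ↦ DA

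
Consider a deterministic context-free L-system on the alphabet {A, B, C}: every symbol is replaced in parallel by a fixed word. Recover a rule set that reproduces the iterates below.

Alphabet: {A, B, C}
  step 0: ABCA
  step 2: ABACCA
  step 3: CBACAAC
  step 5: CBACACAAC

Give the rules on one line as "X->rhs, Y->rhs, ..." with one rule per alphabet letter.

A->C, B->BA, C->A

  step 2 ⇒ step 3: ABACCA ⇒ C·BA·C·A·A·C
    A ↦ C
    B ↦ BA
    C ↦ A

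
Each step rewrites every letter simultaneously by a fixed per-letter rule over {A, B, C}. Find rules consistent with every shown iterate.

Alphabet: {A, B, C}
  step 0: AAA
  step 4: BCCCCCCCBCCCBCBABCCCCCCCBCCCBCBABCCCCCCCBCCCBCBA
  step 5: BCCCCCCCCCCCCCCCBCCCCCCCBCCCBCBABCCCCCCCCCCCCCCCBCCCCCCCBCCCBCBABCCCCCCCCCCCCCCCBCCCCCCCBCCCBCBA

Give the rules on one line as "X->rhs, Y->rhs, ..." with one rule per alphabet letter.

A->BA, B->BC, C->CC

  step 4 ⇒ step 5: BCCCCCCCBCCCBCBABCCCCCCCBCCCBCBABCCCCCCCBCCCBCBA ⇒ BC·CC·CC·CC·CC·CC·CC·CC·BC·CC·CC·CC·BC·CC·BC·BA·BC·CC·CC·CC·CC·CC·CC·CC·BC·CC·CC·CC·BC·CC·BC·BA·BC·CC·CC·CC·CC·CC·CC·CC·BC·CC·CC·CC·BC·CC·BC·BA
    A ↦ BA
    B ↦ BC
    C ↦ CC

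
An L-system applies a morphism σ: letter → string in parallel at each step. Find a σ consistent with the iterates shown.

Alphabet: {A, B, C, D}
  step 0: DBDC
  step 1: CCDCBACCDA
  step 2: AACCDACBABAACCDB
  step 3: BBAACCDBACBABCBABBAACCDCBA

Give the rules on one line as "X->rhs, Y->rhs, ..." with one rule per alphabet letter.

  step 2 ⇒ step 3: AACCDACBABAACCDB ⇒ B·B·A·A·CCD·B·A·CBA·B·CBA·B·B·A·A·CCD·CBA
    A ↦ B
    B ↦ CBA
    C ↦ A
    D ↦ CCD

A->B, B->CBA, C->A, D->CCD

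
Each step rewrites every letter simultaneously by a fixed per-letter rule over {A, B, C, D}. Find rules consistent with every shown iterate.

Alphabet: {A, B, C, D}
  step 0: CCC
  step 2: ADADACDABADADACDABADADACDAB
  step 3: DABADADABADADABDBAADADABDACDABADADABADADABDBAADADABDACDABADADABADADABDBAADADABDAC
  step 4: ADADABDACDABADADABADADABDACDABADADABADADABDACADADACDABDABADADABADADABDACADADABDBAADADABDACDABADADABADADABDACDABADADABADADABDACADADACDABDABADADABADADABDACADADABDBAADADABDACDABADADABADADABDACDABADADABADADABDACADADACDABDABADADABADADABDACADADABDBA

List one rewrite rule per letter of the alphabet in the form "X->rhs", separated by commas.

  step 3 ⇒ step 4: DABADADABADADABDBAADADABDACDABADADABADADABDBAADADABDACDABADADABADADABDBAADADABDAC ⇒ ADA·DAB·DAC·DAB·ADA·DAB·ADA·DAB·DAC·DAB·ADA·DAB·ADA·DAB·DAC·ADA·DAC·DAB·DAB·ADA·DAB·ADA·DAB·DAC·ADA·DAB·DBA·ADA·DAB·DAC·DAB·ADA·DAB·ADA·DAB·DAC·DAB·ADA·DAB·ADA·DAB·DAC·ADA·DAC·DAB·DAB·ADA·DAB·ADA·DAB·DAC·ADA·DAB·DBA·ADA·DAB·DAC·DAB·ADA·DAB·ADA·DAB·DAC·DAB·ADA·DAB·ADA·DAB·DAC·ADA·DAC·DAB·DAB·ADA·DAB·ADA·DAB·DAC·ADA·DAB·DBA
    A ↦ DAB
    B ↦ DAC
    C ↦ DBA
    D ↦ ADA

A->DAB, B->DAC, C->DBA, D->ADA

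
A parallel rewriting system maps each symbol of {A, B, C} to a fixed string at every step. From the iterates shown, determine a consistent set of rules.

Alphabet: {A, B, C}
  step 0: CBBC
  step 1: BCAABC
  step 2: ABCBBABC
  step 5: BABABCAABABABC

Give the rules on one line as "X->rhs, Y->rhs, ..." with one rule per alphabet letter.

  step 1 ⇒ step 2: BCAABC ⇒ A·BC·B·B·A·BC
    A ↦ B
    B ↦ A
    C ↦ BC

A->B, B->A, C->BC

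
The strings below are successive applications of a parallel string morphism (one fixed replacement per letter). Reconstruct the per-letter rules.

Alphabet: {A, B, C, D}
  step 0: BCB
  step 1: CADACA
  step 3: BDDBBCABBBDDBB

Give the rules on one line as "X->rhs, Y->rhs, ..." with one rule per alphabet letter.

  step 0 ⇒ step 1: BCB ⇒ CA·DA·CA
    B ↦ CA
    C ↦ DA
    A ↦ DD  (constrained at step 1)
    D ↦ B  (constrained at step 1)

A->DD, B->CA, C->DA, D->B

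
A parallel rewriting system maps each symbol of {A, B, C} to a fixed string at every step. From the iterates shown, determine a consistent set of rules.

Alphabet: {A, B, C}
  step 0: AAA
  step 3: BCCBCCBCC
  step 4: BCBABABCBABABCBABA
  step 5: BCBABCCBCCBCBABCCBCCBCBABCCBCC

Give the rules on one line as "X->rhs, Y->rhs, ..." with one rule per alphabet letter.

A->C, B->BC, C->BA

  step 4 ⇒ step 5: BCBABABCBABABCBABA ⇒ BC·BA·BC·C·BC·C·BC·BA·BC·C·BC·C·BC·BA·BC·C·BC·C
    A ↦ C
    B ↦ BC
    C ↦ BA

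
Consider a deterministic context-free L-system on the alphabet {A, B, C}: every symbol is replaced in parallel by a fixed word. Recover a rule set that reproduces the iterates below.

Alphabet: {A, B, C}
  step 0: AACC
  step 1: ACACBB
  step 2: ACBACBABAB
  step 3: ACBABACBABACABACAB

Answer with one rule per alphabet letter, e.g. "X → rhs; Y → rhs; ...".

  step 2 ⇒ step 3: ACBACBABAB ⇒ AC·B·AB·AC·B·AB·AC·AB·AC·AB
    A ↦ AC
    B ↦ AB
    C ↦ B

A->AC, B->AB, C->B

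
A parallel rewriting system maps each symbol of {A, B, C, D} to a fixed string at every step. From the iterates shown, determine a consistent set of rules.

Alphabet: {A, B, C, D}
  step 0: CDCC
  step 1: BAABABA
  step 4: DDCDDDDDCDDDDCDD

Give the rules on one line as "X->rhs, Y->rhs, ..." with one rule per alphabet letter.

A->D, B->DC, C->BA, D->A

  step 0 ⇒ step 1: CDCC ⇒ BA·A·BA·BA
    C ↦ BA
    D ↦ A
    A ↦ D  (constrained at step 1)
    B ↦ DC  (constrained at step 1)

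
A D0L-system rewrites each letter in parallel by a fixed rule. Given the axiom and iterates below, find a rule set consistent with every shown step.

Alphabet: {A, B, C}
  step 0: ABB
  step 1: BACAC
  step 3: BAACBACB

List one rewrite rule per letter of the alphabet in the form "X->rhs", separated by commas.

A->B, B->AC, C->A

  step 0 ⇒ step 1: ABB ⇒ B·AC·AC
    A ↦ B
    B ↦ AC
    C ↦ A  (constrained at step 1)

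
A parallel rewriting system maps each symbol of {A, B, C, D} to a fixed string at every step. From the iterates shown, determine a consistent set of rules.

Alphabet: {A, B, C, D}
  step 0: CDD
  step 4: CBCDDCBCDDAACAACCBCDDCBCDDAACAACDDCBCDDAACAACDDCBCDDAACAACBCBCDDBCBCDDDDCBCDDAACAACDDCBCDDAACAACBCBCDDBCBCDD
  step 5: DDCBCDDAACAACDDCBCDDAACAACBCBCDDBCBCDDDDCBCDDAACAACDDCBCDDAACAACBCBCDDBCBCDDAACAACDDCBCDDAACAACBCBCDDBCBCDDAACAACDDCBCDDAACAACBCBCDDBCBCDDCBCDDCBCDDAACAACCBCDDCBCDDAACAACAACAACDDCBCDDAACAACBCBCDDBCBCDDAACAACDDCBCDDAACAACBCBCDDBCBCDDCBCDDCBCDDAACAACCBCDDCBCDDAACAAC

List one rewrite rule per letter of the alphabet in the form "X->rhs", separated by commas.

  step 4 ⇒ step 5: CBCDDCBCDDAACAACCBCDDCBCDDAACAACDDCBCDDAACAACDDCBCDDAACAACBCBCDDBCBCDDDDCBCDDAACAACDDCBCDDAACAACBCBCDDBCBCDD ⇒ DD·CBC·DD·AAC·AAC·DD·CBC·DD·AAC·AAC·BC·BC·DD·BC·BC·DD·DD·CBC·DD·AAC·AAC·DD·CBC·DD·AAC·AAC·BC·BC·DD·BC·BC·DD·AAC·AAC·DD·CBC·DD·AAC·AAC·BC·BC·DD·BC·BC·DD·AAC·AAC·DD·CBC·DD·AAC·AAC·BC·BC·DD·BC·BC·DD·CBC·DD·CBC·DD·AAC·AAC·CBC·DD·CBC·DD·AAC·AAC·AAC·AAC·DD·CBC·DD·AAC·AAC·BC·BC·DD·BC·BC·DD·AAC·AAC·DD·CBC·DD·AAC·AAC·BC·BC·DD·BC·BC·DD·CBC·DD·CBC·DD·AAC·AAC·CBC·DD·CBC·DD·AAC·AAC
    A ↦ BC
    B ↦ CBC
    C ↦ DD
    D ↦ AAC

A->BC, B->CBC, C->DD, D->AAC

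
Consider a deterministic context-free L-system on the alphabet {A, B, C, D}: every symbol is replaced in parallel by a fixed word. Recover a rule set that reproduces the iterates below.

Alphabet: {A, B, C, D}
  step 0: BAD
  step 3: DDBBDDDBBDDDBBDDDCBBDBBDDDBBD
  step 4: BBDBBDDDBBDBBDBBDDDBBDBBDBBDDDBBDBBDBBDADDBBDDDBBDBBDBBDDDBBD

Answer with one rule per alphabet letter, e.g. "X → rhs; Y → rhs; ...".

  step 3 ⇒ step 4: DDBBDDDBBDDDBBDDDCBBDBBDDDBBD ⇒ BBD·BBD·D·D·BBD·BBD·BBD·D·D·BBD·BBD·BBD·D·D·BBD·BBD·BBD·A·D·D·BBD·D·D·BBD·BBD·BBD·D·D·BBD
    B ↦ D
    C ↦ A
    D ↦ BBD
    A ↦ DDC  (constrained at step 0)

A->DDC, B->D, C->A, D->BBD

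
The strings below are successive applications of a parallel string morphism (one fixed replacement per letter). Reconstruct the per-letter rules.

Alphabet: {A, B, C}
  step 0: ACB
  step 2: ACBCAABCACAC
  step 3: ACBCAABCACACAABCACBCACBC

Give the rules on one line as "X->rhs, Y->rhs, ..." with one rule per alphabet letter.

  step 2 ⇒ step 3: ACBCAABCACAC ⇒ AC·BC·AA·BC·AC·AC·AA·BC·AC·BC·AC·BC
    A ↦ AC
    B ↦ AA
    C ↦ BC

A->AC, B->AA, C->BC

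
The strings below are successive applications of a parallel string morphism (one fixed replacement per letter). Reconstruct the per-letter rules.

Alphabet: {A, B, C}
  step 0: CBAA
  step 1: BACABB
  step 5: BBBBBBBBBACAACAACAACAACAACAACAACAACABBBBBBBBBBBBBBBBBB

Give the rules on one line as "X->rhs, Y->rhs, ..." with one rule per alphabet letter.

A->B, B->ACA, C->B

  step 0 ⇒ step 1: CBAA ⇒ B·ACA·B·B
    A ↦ B
    B ↦ ACA
    C ↦ B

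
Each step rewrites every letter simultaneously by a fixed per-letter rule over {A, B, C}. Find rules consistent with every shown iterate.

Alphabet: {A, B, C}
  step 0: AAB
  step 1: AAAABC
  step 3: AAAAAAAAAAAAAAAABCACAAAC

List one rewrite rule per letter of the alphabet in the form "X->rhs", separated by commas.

  step 0 ⇒ step 1: AAB ⇒ AA·AA·BC
    A ↦ AA
    B ↦ BC
    C ↦ AC  (constrained at step 1)

A->AA, B->BC, C->AC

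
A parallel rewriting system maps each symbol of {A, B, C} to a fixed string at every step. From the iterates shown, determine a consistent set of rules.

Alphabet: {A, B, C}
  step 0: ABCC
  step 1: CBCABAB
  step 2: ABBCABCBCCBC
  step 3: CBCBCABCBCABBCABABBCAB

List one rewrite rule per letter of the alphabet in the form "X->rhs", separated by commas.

  step 2 ⇒ step 3: ABBCABCBCCBC ⇒ C·BC·BC·AB·C·BC·AB·BC·AB·AB·BC·AB
    A ↦ C
    B ↦ BC
    C ↦ AB

A->C, B->BC, C->AB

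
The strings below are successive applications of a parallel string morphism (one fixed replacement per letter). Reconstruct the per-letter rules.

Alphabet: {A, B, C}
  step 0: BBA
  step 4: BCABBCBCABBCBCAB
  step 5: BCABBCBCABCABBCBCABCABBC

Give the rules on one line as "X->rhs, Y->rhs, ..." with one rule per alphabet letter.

  step 4 ⇒ step 5: BCABBCBCABBCBCAB ⇒ BC·A·B·BC·BC·A·BC·A·B·BC·BC·A·BC·A·B·BC
    A ↦ B
    B ↦ BC
    C ↦ A

A->B, B->BC, C->A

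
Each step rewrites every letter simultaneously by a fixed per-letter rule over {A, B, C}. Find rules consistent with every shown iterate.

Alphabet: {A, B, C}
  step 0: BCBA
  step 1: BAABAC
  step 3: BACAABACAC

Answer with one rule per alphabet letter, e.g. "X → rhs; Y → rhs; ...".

A->C, B->BA, C->A

  step 0 ⇒ step 1: BCBA ⇒ BA·A·BA·C
    A ↦ C
    B ↦ BA
    C ↦ A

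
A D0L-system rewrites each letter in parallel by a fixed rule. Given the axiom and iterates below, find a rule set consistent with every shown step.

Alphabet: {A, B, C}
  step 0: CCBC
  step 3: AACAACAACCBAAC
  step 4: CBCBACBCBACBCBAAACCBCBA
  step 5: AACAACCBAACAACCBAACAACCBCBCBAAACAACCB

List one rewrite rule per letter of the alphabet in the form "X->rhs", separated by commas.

A->CB, B->AC, C->A

  step 4 ⇒ step 5: CBCBACBCBACBCBAAACCBCBA ⇒ A·AC·A·AC·CB·A·AC·A·AC·CB·A·AC·A·AC·CB·CB·CB·A·A·AC·A·AC·CB
    A ↦ CB
    B ↦ AC
    C ↦ A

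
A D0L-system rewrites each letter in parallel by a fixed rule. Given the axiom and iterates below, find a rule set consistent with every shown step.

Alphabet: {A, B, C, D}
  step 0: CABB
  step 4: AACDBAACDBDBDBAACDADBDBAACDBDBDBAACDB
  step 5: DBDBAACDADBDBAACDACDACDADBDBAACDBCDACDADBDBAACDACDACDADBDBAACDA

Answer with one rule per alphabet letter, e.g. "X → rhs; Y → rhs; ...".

A->DB, B->DA, C->AA, D->C

  step 4 ⇒ step 5: AACDBAACDBDBDBAACDADBDBAACDBDBDBAACDB ⇒ DB·DB·AA·C·DA·DB·DB·AA·C·DA·C·DA·C·DA·DB·DB·AA·C·DB·C·DA·C·DA·DB·DB·AA·C·DA·C·DA·C·DA·DB·DB·AA·C·DA
    A ↦ DB
    B ↦ DA
    C ↦ AA
    D ↦ C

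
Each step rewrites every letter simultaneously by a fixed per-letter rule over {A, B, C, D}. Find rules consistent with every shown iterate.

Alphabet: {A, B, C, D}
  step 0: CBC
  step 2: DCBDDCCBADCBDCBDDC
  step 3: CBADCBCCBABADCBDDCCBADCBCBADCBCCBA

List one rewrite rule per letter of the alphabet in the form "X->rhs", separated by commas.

A->DDC, B->DCB, C->BA, D->C

  step 2 ⇒ step 3: DCBDDCCBADCBDCBDDC ⇒ C·BA·DCB·C·C·BA·BA·DCB·DDC·C·BA·DCB·C·BA·DCB·C·C·BA
    A ↦ DDC
    B ↦ DCB
    C ↦ BA
    D ↦ C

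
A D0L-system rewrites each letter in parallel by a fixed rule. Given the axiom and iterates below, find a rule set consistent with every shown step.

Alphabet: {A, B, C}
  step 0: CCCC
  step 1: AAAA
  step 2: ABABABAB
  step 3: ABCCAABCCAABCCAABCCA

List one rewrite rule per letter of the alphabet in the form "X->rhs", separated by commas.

A->AB, B->CCA, C->A

  step 2 ⇒ step 3: ABABABAB ⇒ AB·CCA·AB·CCA·AB·CCA·AB·CCA
    A ↦ AB
    B ↦ CCA
  step 0 ⇒ step 1: CCCC ⇒ A·A·A·A
    C ↦ A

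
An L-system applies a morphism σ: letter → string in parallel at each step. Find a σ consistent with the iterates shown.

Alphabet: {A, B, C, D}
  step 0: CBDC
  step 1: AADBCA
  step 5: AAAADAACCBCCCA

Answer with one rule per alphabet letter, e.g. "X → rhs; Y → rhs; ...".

A->C, B->AD, C->A, D->BC

  step 0 ⇒ step 1: CBDC ⇒ A·AD·BC·A
    B ↦ AD
    C ↦ A
    D ↦ BC
    A ↦ C  (constrained at step 1)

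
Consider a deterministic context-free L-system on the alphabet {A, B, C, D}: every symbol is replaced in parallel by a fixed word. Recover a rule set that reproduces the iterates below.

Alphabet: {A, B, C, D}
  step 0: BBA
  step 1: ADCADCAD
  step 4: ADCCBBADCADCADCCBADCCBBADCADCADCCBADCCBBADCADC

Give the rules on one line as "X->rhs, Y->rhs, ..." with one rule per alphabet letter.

  step 0 ⇒ step 1: BBA ⇒ ADC·ADC·AD
    A ↦ AD
    B ↦ ADC
    C ↦ B  (constrained at step 1)
    D ↦ CC  (constrained at step 1)

A->AD, B->ADC, C->B, D->CC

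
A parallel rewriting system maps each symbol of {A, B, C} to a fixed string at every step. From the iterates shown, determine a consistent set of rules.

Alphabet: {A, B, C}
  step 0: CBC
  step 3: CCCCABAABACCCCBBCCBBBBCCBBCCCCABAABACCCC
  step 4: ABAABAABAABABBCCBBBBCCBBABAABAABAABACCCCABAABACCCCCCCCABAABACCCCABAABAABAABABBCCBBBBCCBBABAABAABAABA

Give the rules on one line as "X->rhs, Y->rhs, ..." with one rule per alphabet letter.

  step 3 ⇒ step 4: CCCCABAABACCCCBBCCBBBBCCBBCCCCABAABACCCC ⇒ ABA·ABA·ABA·ABA·BB·CC·BB·BB·CC·BB·ABA·ABA·ABA·ABA·CC·CC·ABA·ABA·CC·CC·CC·CC·ABA·ABA·CC·CC·ABA·ABA·ABA·ABA·BB·CC·BB·BB·CC·BB·ABA·ABA·ABA·ABA
    A ↦ BB
    B ↦ CC
    C ↦ ABA

A->BB, B->CC, C->ABA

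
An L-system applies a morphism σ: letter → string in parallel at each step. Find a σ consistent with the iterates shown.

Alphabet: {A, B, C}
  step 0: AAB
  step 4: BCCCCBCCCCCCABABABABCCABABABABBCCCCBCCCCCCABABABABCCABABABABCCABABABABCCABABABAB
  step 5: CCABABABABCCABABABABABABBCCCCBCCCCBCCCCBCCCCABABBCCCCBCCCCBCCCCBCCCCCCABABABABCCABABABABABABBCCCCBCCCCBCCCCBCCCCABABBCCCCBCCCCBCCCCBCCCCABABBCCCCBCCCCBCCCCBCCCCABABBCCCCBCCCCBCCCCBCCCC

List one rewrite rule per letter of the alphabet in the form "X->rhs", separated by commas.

A->BCC, B->CC, C->AB

  step 4 ⇒ step 5: BCCCCBCCCCCCABABABABCCABABABABBCCCCBCCCCCCABABABABCCABABABABCCABABABABCCABABABAB ⇒ CC·AB·AB·AB·AB·CC·AB·AB·AB·AB·AB·AB·BCC·CC·BCC·CC·BCC·CC·BCC·CC·AB·AB·BCC·CC·BCC·CC·BCC·CC·BCC·CC·CC·AB·AB·AB·AB·CC·AB·AB·AB·AB·AB·AB·BCC·CC·BCC·CC·BCC·CC·BCC·CC·AB·AB·BCC·CC·BCC·CC·BCC·CC·BCC·CC·AB·AB·BCC·CC·BCC·CC·BCC·CC·BCC·CC·AB·AB·BCC·CC·BCC·CC·BCC·CC·BCC·CC
    A ↦ BCC
    B ↦ CC
    C ↦ AB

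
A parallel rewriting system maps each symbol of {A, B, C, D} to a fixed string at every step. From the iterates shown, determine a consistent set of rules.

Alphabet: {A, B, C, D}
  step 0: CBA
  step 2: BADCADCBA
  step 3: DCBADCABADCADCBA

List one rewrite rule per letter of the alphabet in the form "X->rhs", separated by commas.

A->BA, B->DC, C->A, D->DC

  step 2 ⇒ step 3: BADCADCBA ⇒ DC·BA·DC·A·BA·DC·A·DC·BA
    A ↦ BA
    B ↦ DC
    C ↦ A
    D ↦ DC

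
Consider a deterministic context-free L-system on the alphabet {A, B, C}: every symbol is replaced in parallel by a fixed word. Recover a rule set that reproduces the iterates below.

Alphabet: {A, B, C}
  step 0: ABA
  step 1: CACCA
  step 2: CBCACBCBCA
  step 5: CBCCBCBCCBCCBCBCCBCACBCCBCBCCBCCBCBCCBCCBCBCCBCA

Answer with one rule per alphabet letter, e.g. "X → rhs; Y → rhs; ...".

  step 1 ⇒ step 2: CACCA ⇒ CB·CA·CB·CB·CA
    A ↦ CA
    C ↦ CB
  step 0 ⇒ step 1: ABA ⇒ CA·C·CA
    B ↦ C

A->CA, B->C, C->CB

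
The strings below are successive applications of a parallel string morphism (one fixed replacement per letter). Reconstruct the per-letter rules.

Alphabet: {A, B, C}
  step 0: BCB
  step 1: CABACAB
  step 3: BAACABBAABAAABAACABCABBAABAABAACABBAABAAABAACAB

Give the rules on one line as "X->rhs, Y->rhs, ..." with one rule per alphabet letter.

  step 0 ⇒ step 1: BCB ⇒ CAB·A·CAB
    B ↦ CAB
    C ↦ A
    A ↦ BAA  (constrained at step 1)

A->BAA, B->CAB, C->A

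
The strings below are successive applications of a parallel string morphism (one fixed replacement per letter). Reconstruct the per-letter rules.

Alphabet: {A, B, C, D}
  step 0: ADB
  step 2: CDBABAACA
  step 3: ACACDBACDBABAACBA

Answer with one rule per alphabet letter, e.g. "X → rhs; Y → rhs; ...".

  step 2 ⇒ step 3: CDBABAACA ⇒ AC·A·CD·BA·CD·BA·BA·AC·BA
    A ↦ BA
    B ↦ CD
    C ↦ AC
    D ↦ A

A->BA, B->CD, C->AC, D->A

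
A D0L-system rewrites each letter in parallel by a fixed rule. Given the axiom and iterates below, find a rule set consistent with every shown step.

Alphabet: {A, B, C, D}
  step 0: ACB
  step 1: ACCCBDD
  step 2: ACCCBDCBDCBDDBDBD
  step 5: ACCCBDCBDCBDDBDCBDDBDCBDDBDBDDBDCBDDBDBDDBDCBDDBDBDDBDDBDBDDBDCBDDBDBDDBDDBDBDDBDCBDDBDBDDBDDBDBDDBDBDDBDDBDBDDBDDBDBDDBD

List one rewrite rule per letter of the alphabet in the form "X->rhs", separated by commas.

  step 1 ⇒ step 2: ACCCBDD ⇒ ACC·CBD·CBD·CBD·D·BD·BD
    A ↦ ACC
    B ↦ D
    C ↦ CBD
    D ↦ BD

A->ACC, B->D, C->CBD, D->BD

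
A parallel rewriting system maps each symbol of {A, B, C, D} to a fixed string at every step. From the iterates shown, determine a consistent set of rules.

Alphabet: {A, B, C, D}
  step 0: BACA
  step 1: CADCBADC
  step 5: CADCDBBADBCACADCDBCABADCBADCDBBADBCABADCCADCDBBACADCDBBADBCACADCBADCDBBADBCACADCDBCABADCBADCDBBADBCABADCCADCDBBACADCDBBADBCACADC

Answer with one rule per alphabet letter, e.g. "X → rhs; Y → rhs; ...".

A->DC, B->CA, C->BA, D->DB

  step 0 ⇒ step 1: BACA ⇒ CA·DC·BA·DC
    A ↦ DC
    B ↦ CA
    C ↦ BA
    D ↦ DB  (constrained at step 1)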